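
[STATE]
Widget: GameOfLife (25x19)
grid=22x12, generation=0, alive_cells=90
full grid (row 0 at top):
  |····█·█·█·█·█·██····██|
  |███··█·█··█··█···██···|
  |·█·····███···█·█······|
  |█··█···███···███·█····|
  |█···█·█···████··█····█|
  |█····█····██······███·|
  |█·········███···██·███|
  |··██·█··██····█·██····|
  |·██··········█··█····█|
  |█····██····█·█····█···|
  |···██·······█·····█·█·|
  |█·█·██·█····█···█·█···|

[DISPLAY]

Gen: 0                   
····█·█·█·█·█·██····██   
███··█·█··█··█···██···   
·█·····███···█·█······   
█··█···███···███·█····   
█···█·█···████··█····█   
█····█····██······███·   
█·········███···██·███   
··██·█··██····█·██····   
·██··········█··█····█   
█····██····█·█····█···   
···██·······█·····█·█·   
█·█·██·█····█···█·█···   
                         
                         
                         
                         
                         
                         


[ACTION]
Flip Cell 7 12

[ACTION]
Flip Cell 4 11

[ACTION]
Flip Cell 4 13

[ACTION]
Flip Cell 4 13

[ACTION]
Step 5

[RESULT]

Gen: 5                   
··█···█······██·······   
··█·····████··········   
··█·█······███·█···█··   
··········█········█··   
·····█··██···█·····██·   
··█·██·······█··█·····   
·███···········██·····   
·███·········████·····   
············██········   
···········█··█·······   
···········█··█·······   
············██········   
                         
                         
                         
                         
                         
                         


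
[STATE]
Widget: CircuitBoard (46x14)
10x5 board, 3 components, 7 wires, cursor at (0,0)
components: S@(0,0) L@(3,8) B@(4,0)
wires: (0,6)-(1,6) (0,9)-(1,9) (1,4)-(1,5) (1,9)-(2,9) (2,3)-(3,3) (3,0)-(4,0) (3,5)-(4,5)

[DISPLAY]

   0 1 2 3 4 5 6 7 8 9                        
0  [S]                      ·           ·     
                            │           │     
1                   · ─ ·   ·           ·     
                                        │     
2               ·                       ·     
                │                             
3   ·           ·       ·           L         
    │                   │                     
4   B                   ·                     
Cursor: (0,0)                                 
                                              
                                              
                                              


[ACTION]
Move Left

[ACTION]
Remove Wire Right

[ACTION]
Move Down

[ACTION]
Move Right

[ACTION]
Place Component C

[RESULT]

   0 1 2 3 4 5 6 7 8 9                        
0   S                       ·           ·     
                            │           │     
1      [C]          · ─ ·   ·           ·     
                                        │     
2               ·                       ·     
                │                             
3   ·           ·       ·           L         
    │                   │                     
4   B                   ·                     
Cursor: (1,1)                                 
                                              
                                              
                                              


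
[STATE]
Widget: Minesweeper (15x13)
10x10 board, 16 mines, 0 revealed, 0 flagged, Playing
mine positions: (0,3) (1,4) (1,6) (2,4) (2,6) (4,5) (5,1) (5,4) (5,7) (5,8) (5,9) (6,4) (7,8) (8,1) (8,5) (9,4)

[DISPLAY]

■■■■■■■■■■     
■■■■■■■■■■     
■■■■■■■■■■     
■■■■■■■■■■     
■■■■■■■■■■     
■■■■■■■■■■     
■■■■■■■■■■     
■■■■■■■■■■     
■■■■■■■■■■     
■■■■■■■■■■     
               
               
               


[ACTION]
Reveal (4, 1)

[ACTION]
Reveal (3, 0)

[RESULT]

  1■■■■■■■     
  13■■■■■■     
   2■■■■■■     
   1■■■■■■     
1111■■■■■■     
■■■■■■■■■■     
■■■■■■■■■■     
■■■■■■■■■■     
■■■■■■■■■■     
■■■■■■■■■■     
               
               
               


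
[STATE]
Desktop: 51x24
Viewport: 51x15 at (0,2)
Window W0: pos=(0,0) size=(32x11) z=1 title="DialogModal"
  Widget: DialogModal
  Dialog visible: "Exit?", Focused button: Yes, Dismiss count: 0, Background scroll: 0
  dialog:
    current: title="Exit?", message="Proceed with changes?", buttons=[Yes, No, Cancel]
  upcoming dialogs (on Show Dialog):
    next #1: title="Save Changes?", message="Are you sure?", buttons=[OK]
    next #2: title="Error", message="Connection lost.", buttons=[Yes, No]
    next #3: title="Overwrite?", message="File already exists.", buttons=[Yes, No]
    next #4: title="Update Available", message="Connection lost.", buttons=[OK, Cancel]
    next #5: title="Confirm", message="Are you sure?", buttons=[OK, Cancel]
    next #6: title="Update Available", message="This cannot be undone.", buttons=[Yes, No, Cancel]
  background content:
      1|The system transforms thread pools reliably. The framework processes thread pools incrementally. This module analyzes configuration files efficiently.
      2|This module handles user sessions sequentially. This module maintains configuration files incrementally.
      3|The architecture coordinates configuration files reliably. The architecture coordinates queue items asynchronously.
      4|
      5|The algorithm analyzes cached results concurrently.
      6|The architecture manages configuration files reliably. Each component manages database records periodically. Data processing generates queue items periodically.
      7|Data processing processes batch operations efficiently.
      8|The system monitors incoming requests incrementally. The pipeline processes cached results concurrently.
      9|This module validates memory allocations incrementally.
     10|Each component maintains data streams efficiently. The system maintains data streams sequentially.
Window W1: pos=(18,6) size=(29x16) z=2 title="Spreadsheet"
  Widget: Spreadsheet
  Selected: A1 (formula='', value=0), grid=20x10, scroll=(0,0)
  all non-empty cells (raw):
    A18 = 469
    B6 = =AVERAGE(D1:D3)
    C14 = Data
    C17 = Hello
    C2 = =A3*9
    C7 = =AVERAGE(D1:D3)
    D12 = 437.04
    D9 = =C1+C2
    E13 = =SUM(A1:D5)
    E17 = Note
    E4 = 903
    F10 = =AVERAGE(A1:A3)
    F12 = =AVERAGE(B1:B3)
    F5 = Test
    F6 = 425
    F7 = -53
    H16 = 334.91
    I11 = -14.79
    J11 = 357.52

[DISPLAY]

┠──────────────────────────────┨                   
┃The system transforms thread p┃                   
┃Th┌───────────────────────┐ssi┃                   
┃Th│         Exit?         │s c┃                   
┃  │ Proceed with ┏━━━━━━━━━━━━━━━━━━━━━━━━━━━┓    
┃Th│  [Yes]  No   ┃ Spreadsheet               ┃    
┃Th└──────────────┠───────────────────────────┨    
┃Data processing p┃A1:                        ┃    
┗━━━━━━━━━━━━━━━━━┃       A       B       C   ┃    
                  ┃---------------------------┃    
                  ┃  1      [0]       0       ┃    
                  ┃  2        0       0       ┃    
                  ┃  3        0       0       ┃    
                  ┃  4        0       0       ┃    
                  ┃  5        0       0       ┃    


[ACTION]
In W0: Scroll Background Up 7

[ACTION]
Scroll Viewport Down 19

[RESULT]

┃Data processing p┃A1:                        ┃    
┗━━━━━━━━━━━━━━━━━┃       A       B       C   ┃    
                  ┃---------------------------┃    
                  ┃  1      [0]       0       ┃    
                  ┃  2        0       0       ┃    
                  ┃  3        0       0       ┃    
                  ┃  4        0       0       ┃    
                  ┃  5        0       0       ┃    
                  ┃  6        0       0       ┃    
                  ┃  7        0       0       ┃    
                  ┃  8        0       0       ┃    
                  ┃  9        0       0       ┃    
                  ┗━━━━━━━━━━━━━━━━━━━━━━━━━━━┛    
                                                   
                                                   


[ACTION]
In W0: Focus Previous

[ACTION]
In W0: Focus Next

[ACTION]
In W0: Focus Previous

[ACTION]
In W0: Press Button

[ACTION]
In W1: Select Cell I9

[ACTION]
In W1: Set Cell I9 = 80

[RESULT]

┃Data processing p┃I9: 80                     ┃    
┗━━━━━━━━━━━━━━━━━┃       A       B       C   ┃    
                  ┃---------------------------┃    
                  ┃  1        0       0       ┃    
                  ┃  2        0       0       ┃    
                  ┃  3        0       0       ┃    
                  ┃  4        0       0       ┃    
                  ┃  5        0       0       ┃    
                  ┃  6        0       0       ┃    
                  ┃  7        0       0       ┃    
                  ┃  8        0       0       ┃    
                  ┃  9        0       0       ┃    
                  ┗━━━━━━━━━━━━━━━━━━━━━━━━━━━┛    
                                                   
                                                   


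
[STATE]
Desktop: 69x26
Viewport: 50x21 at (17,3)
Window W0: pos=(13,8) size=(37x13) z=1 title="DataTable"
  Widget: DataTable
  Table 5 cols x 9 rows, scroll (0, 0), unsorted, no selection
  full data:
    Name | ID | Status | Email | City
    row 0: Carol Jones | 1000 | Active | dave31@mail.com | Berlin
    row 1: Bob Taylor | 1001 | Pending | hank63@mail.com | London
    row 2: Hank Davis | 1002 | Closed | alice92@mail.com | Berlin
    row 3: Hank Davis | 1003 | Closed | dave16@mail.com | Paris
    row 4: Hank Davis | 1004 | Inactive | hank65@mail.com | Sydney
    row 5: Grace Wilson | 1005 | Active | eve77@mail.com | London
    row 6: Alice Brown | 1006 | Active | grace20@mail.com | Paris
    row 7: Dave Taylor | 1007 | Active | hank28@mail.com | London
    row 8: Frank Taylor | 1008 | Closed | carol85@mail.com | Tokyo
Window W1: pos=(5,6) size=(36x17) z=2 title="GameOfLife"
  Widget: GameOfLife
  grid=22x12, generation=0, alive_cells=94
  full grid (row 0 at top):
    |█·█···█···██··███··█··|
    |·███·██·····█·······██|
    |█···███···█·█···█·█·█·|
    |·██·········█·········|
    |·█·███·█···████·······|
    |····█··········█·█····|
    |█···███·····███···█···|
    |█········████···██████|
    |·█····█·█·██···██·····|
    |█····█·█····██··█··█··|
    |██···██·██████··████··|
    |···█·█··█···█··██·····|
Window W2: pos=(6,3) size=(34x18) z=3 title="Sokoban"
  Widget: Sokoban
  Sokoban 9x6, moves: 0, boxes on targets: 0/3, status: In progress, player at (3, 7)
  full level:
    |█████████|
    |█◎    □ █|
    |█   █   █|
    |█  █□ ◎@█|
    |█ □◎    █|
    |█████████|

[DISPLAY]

━━━━━━━━━━━━━━━━━━━━━━┓                           
                      ┃                           
──────────────────────┨                           
                      ┃┓                          
                      ┃┃                          
                      ┃┨━━━━━━━━┓                 
                      ┃┃        ┃                 
                      ┃┃────────┨                 
                      ┃┃Email   ┃                 
0/3                   ┃┃────────┃                 
                      ┃┃dave31@m┃                 
                      ┃┃hank63@m┃                 
                      ┃┃alice92@┃                 
                      ┃┃dave16@m┃                 
                      ┃┃hank65@m┃                 
                      ┃┃eve77@ma┃                 
                      ┃┃grace20@┃                 
━━━━━━━━━━━━━━━━━━━━━━┛┃━━━━━━━━┛                 
·█··██·····            ┃                          
━━━━━━━━━━━━━━━━━━━━━━━┛                          
                                                  


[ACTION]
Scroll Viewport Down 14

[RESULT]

──────────────────────┨                           
                      ┃┓                          
                      ┃┃                          
                      ┃┨━━━━━━━━┓                 
                      ┃┃        ┃                 
                      ┃┃────────┨                 
                      ┃┃Email   ┃                 
0/3                   ┃┃────────┃                 
                      ┃┃dave31@m┃                 
                      ┃┃hank63@m┃                 
                      ┃┃alice92@┃                 
                      ┃┃dave16@m┃                 
                      ┃┃hank65@m┃                 
                      ┃┃eve77@ma┃                 
                      ┃┃grace20@┃                 
━━━━━━━━━━━━━━━━━━━━━━┛┃━━━━━━━━┛                 
·█··██·····            ┃                          
━━━━━━━━━━━━━━━━━━━━━━━┛                          
                                                  
                                                  
                                                  


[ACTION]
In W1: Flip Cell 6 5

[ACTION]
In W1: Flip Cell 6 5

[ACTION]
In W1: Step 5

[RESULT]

──────────────────────┨                           
                      ┃┓                          
                      ┃┃                          
                      ┃┨━━━━━━━━┓                 
                      ┃┃        ┃                 
                      ┃┃────────┨                 
                      ┃┃Email   ┃                 
0/3                   ┃┃────────┃                 
                      ┃┃dave31@m┃                 
                      ┃┃hank63@m┃                 
                      ┃┃alice92@┃                 
                      ┃┃dave16@m┃                 
                      ┃┃hank65@m┃                 
                      ┃┃eve77@ma┃                 
                      ┃┃grace20@┃                 
━━━━━━━━━━━━━━━━━━━━━━┛┃━━━━━━━━┛                 
██████·····            ┃                          
━━━━━━━━━━━━━━━━━━━━━━━┛                          
                                                  
                                                  
                                                  


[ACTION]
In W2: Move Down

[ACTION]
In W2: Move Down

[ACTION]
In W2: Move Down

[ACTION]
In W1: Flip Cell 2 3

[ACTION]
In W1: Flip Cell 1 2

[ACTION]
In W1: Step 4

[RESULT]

──────────────────────┨                           
                      ┃┓                          
                      ┃┃                          
                      ┃┨━━━━━━━━┓                 
                      ┃┃        ┃                 
                      ┃┃────────┨                 
                      ┃┃Email   ┃                 
0/3                   ┃┃────────┃                 
                      ┃┃dave31@m┃                 
                      ┃┃hank63@m┃                 
                      ┃┃alice92@┃                 
                      ┃┃dave16@m┃                 
                      ┃┃hank65@m┃                 
                      ┃┃eve77@ma┃                 
                      ┃┃grace20@┃                 
━━━━━━━━━━━━━━━━━━━━━━┛┃━━━━━━━━┛                 
··███████··            ┃                          
━━━━━━━━━━━━━━━━━━━━━━━┛                          
                                                  
                                                  
                                                  


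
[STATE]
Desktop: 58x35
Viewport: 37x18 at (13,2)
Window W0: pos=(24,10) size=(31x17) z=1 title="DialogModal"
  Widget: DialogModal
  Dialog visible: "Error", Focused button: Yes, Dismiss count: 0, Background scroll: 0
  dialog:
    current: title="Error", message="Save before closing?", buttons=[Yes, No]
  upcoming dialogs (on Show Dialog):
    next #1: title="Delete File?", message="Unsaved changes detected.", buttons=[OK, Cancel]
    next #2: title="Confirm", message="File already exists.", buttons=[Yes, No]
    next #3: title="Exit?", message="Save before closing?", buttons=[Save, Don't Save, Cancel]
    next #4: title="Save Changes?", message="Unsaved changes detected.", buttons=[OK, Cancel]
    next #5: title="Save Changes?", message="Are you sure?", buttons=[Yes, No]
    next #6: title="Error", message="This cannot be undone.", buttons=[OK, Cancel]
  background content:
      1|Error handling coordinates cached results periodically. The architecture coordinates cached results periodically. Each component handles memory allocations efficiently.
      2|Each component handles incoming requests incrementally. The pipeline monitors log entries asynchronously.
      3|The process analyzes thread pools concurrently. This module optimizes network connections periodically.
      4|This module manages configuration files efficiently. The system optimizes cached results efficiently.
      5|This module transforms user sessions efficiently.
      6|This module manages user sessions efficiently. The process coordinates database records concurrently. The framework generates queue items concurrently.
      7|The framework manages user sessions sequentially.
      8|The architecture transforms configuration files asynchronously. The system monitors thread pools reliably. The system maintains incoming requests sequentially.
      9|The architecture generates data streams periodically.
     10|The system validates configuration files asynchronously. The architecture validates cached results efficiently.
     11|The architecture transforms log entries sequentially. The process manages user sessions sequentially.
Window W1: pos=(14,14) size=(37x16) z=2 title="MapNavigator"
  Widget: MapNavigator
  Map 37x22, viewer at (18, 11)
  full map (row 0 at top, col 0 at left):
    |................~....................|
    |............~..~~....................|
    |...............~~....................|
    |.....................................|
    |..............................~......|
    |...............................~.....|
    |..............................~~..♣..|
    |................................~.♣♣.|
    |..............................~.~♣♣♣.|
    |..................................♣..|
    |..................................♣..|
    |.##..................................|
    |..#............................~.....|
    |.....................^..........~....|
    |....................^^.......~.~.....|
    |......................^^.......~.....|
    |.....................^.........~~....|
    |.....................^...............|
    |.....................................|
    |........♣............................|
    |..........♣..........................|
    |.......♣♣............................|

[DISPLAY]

                                     
                                     
                                     
                                     
                                     
                                     
                                     
                                     
           ┏━━━━━━━━━━━━━━━━━━━━━━━━━
           ┃ DialogModal             
           ┠─────────────────────────
           ┃Error handling coordinate
 ┏━━━━━━━━━━━━━━━━━━━━━━━━━━━━━━━━━━━
 ┃ MapNavigator                      
 ┠───────────────────────────────────
 ┃..............................~....
 ┃.............................~~..♣.
 ┃...............................~.♣♣


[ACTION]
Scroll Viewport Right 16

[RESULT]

                                     
                                     
                                     
                                     
                                     
                                     
                                     
                                     
   ┏━━━━━━━━━━━━━━━━━━━━━━━━━━━━━┓   
   ┃ DialogModal                 ┃   
   ┠─────────────────────────────┨   
   ┃Error handling coordinates ca┃   
━━━━━━━━━━━━━━━━━━━━━━━━━━━━━┓omi┃   
vigator                      ┃d p┃   
─────────────────────────────┨ura┃   
........................~....┃r s┃   
.......................~~..♣.┃ess┃   
.........................~.♣♣┃ se┃   


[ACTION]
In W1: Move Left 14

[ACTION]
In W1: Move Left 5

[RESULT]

                                     
                                     
                                     
                                     
                                     
                                     
                                     
                                     
   ┏━━━━━━━━━━━━━━━━━━━━━━━━━━━━━┓   
   ┃ DialogModal                 ┃   
   ┠─────────────────────────────┨   
   ┃Error handling coordinates ca┃   
━━━━━━━━━━━━━━━━━━━━━━━━━━━━━┓omi┃   
vigator                      ┃d p┃   
─────────────────────────────┨ura┃   
           ..................┃r s┃   
           ..................┃ess┃   
           ..................┃ se┃   


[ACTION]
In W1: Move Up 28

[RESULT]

                                     
                                     
                                     
                                     
                                     
                                     
                                     
                                     
   ┏━━━━━━━━━━━━━━━━━━━━━━━━━━━━━┓   
   ┃ DialogModal                 ┃   
   ┠─────────────────────────────┨   
   ┃Error handling coordinates ca┃   
━━━━━━━━━━━━━━━━━━━━━━━━━━━━━┓omi┃   
vigator                      ┃d p┃   
─────────────────────────────┨ura┃   
                             ┃r s┃   
                             ┃ess┃   
                             ┃ se┃   


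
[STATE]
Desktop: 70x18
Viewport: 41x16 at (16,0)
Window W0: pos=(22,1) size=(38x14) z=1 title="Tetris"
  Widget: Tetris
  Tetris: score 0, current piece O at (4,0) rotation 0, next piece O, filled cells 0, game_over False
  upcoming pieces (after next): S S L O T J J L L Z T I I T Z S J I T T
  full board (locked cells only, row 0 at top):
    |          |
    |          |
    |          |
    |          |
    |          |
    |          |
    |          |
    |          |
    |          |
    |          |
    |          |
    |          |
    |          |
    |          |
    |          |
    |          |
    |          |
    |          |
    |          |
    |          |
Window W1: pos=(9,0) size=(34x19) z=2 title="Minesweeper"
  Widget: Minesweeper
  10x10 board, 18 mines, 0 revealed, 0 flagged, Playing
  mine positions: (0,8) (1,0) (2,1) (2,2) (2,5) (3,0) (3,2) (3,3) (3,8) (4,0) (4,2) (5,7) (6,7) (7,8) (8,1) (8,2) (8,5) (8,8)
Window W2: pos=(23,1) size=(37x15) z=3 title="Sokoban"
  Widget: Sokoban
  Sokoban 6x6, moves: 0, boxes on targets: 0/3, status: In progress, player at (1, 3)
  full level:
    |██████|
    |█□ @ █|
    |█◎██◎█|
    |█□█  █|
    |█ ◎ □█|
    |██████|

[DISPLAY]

━━━━━━━━━━━━━━━━━━━━━━━━━━┓              
weeper ┏━━━━━━━━━━━━━━━━━━━━━━━━━━━━━━━━━
───────┃ Sokoban                         
■■■■   ┠─────────────────────────────────
■■■■   ┃██████                           
■■■■   ┃█□ @ █                           
■■■■   ┃█◎██◎█                           
■■■■   ┃█□█  █                           
■■■■   ┃█ ◎ □█                           
■■■■   ┃██████                           
■■■■   ┃Moves: 0  0/3                    
■■■■   ┃                                 
■■■■   ┃                                 
       ┃                                 
       ┃                                 
       ┗━━━━━━━━━━━━━━━━━━━━━━━━━━━━━━━━━


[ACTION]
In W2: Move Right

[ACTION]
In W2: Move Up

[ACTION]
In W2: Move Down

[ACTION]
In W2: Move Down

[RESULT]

━━━━━━━━━━━━━━━━━━━━━━━━━━┓              
weeper ┏━━━━━━━━━━━━━━━━━━━━━━━━━━━━━━━━━
───────┃ Sokoban                         
■■■■   ┠─────────────────────────────────
■■■■   ┃██████                           
■■■■   ┃█□   █                           
■■■■   ┃█◎██◎█                           
■■■■   ┃█□█ @█                           
■■■■   ┃█ ◎ □█                           
■■■■   ┃██████                           
■■■■   ┃Moves: 3  0/3                    
■■■■   ┃                                 
■■■■   ┃                                 
       ┃                                 
       ┃                                 
       ┗━━━━━━━━━━━━━━━━━━━━━━━━━━━━━━━━━


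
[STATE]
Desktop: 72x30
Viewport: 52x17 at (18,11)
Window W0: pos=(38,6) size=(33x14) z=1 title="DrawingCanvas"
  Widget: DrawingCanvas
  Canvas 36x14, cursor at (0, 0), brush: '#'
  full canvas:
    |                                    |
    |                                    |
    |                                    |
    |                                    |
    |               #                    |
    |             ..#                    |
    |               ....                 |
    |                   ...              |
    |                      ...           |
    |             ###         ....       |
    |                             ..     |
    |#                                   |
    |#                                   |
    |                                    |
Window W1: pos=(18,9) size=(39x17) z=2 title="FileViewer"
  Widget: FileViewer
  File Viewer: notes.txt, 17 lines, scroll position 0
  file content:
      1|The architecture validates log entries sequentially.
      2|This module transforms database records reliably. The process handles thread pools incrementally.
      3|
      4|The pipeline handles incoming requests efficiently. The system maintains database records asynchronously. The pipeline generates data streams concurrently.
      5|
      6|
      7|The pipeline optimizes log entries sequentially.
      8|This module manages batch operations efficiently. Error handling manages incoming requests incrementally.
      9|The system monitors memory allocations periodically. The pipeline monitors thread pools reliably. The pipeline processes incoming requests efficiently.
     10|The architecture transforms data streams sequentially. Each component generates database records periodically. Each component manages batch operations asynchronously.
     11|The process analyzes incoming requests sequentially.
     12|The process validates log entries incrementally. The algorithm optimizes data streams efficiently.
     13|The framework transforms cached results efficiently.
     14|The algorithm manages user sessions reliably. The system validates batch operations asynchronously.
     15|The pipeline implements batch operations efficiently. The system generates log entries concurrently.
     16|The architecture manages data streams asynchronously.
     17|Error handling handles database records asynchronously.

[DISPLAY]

┠─────────────────────────────────────┨             
┃The architecture validates log entri▲┃             
┃This module transforms database reco█┃             
┃                                    ░┃             
┃The pipeline handles incoming reques░┃.            
┃                                    ░┃ ...         
┃                                    ░┃    ...      
┃The pipeline optimizes log entries s░┃       ....  
┃This module manages batch operations░┃━━━━━━━━━━━━━
┃The system monitors memory allocatio░┃             
┃The architecture transforms data str░┃             
┃The process analyzes incoming reques░┃             
┃The process validates log entries in░┃             
┃The framework transforms cached resu▼┃             
┗━━━━━━━━━━━━━━━━━━━━━━━━━━━━━━━━━━━━━┛             
                                                    
                                                    


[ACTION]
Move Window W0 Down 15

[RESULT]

┠─────────────────────────────────────┨             
┃The architecture validates log entri▲┃             
┃This module transforms database reco█┃             
┃                                    ░┃             
┃The pipeline handles incoming reques░┃             
┃                                    ░┃━━━━━━━━━━━━━
┃                                    ░┃             
┃The pipeline optimizes log entries s░┃─────────────
┃This module manages batch operations░┃             
┃The system monitors memory allocatio░┃             
┃The architecture transforms data str░┃             
┃The process analyzes incoming reques░┃             
┃The process validates log entries in░┃             
┃The framework transforms cached resu▼┃             
┗━━━━━━━━━━━━━━━━━━━━━━━━━━━━━━━━━━━━━┛.            
                    ┃                   ...         
                    ┃                      ...      


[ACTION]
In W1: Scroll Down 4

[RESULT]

┠─────────────────────────────────────┨             
┃                                    ▲┃             
┃                                    ░┃             
┃The pipeline optimizes log entries s░┃             
┃This module manages batch operations░┃             
┃The system monitors memory allocatio░┃━━━━━━━━━━━━━
┃The architecture transforms data str░┃             
┃The process analyzes incoming reques░┃─────────────
┃The process validates log entries in░┃             
┃The framework transforms cached resu░┃             
┃The algorithm manages user sessions ░┃             
┃The pipeline implements batch operat░┃             
┃The architecture manages data stream█┃             
┃Error handling handles database reco▼┃             
┗━━━━━━━━━━━━━━━━━━━━━━━━━━━━━━━━━━━━━┛.            
                    ┃                   ...         
                    ┃                      ...      


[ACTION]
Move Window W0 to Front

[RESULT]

┠─────────────────────────────────────┨             
┃                                    ▲┃             
┃                                    ░┃             
┃The pipeline optimizes log entries s░┃             
┃This module manages batch operations░┃             
┃The system monitors┏━━━━━━━━━━━━━━━━━━━━━━━━━━━━━━━
┃The architecture tr┃ DrawingCanvas                 
┃The process analyze┠───────────────────────────────
┃The process validat┃+                              
┃The framework trans┃                               
┃The algorithm manag┃                               
┃The pipeline implem┃                               
┃The architecture ma┃               #               
┃Error handling hand┃             ..#               
┗━━━━━━━━━━━━━━━━━━━┃               ....            
                    ┃                   ...         
                    ┃                      ...      


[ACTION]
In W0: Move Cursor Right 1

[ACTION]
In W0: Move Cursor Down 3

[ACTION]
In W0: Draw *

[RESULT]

┠─────────────────────────────────────┨             
┃                                    ▲┃             
┃                                    ░┃             
┃The pipeline optimizes log entries s░┃             
┃This module manages batch operations░┃             
┃The system monitors┏━━━━━━━━━━━━━━━━━━━━━━━━━━━━━━━
┃The architecture tr┃ DrawingCanvas                 
┃The process analyze┠───────────────────────────────
┃The process validat┃                               
┃The framework trans┃                               
┃The algorithm manag┃                               
┃The pipeline implem┃ *                             
┃The architecture ma┃               #               
┃Error handling hand┃             ..#               
┗━━━━━━━━━━━━━━━━━━━┃               ....            
                    ┃                   ...         
                    ┃                      ...      


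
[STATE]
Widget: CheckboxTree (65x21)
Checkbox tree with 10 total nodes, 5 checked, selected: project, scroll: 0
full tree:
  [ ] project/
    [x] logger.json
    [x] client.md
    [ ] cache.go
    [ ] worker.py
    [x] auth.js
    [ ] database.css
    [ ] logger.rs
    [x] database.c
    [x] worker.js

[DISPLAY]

>[-] project/                                                    
   [x] logger.json                                               
   [x] client.md                                                 
   [ ] cache.go                                                  
   [ ] worker.py                                                 
   [x] auth.js                                                   
   [ ] database.css                                              
   [ ] logger.rs                                                 
   [x] database.c                                                
   [x] worker.js                                                 
                                                                 
                                                                 
                                                                 
                                                                 
                                                                 
                                                                 
                                                                 
                                                                 
                                                                 
                                                                 
                                                                 


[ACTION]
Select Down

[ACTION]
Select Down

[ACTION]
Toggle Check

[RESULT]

 [-] project/                                                    
   [x] logger.json                                               
>  [ ] client.md                                                 
   [ ] cache.go                                                  
   [ ] worker.py                                                 
   [x] auth.js                                                   
   [ ] database.css                                              
   [ ] logger.rs                                                 
   [x] database.c                                                
   [x] worker.js                                                 
                                                                 
                                                                 
                                                                 
                                                                 
                                                                 
                                                                 
                                                                 
                                                                 
                                                                 
                                                                 
                                                                 


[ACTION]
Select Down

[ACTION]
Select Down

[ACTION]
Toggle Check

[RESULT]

 [-] project/                                                    
   [x] logger.json                                               
   [ ] client.md                                                 
   [ ] cache.go                                                  
>  [x] worker.py                                                 
   [x] auth.js                                                   
   [ ] database.css                                              
   [ ] logger.rs                                                 
   [x] database.c                                                
   [x] worker.js                                                 
                                                                 
                                                                 
                                                                 
                                                                 
                                                                 
                                                                 
                                                                 
                                                                 
                                                                 
                                                                 
                                                                 
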